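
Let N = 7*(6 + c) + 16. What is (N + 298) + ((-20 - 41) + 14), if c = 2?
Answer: 323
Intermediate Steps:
N = 72 (N = 7*(6 + 2) + 16 = 7*8 + 16 = 56 + 16 = 72)
(N + 298) + ((-20 - 41) + 14) = (72 + 298) + ((-20 - 41) + 14) = 370 + (-61 + 14) = 370 - 47 = 323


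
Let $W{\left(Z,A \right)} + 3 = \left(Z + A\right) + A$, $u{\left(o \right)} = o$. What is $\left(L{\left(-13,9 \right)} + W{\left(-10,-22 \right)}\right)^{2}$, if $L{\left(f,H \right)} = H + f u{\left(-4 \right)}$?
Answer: $16$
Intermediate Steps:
$W{\left(Z,A \right)} = -3 + Z + 2 A$ ($W{\left(Z,A \right)} = -3 + \left(\left(Z + A\right) + A\right) = -3 + \left(\left(A + Z\right) + A\right) = -3 + \left(Z + 2 A\right) = -3 + Z + 2 A$)
$L{\left(f,H \right)} = H - 4 f$ ($L{\left(f,H \right)} = H + f \left(-4\right) = H - 4 f$)
$\left(L{\left(-13,9 \right)} + W{\left(-10,-22 \right)}\right)^{2} = \left(\left(9 - -52\right) - 57\right)^{2} = \left(\left(9 + 52\right) - 57\right)^{2} = \left(61 - 57\right)^{2} = 4^{2} = 16$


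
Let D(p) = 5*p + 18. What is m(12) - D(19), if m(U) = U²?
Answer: 31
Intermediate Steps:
D(p) = 18 + 5*p
m(12) - D(19) = 12² - (18 + 5*19) = 144 - (18 + 95) = 144 - 1*113 = 144 - 113 = 31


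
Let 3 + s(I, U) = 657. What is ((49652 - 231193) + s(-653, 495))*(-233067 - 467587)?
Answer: 126739200098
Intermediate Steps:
s(I, U) = 654 (s(I, U) = -3 + 657 = 654)
((49652 - 231193) + s(-653, 495))*(-233067 - 467587) = ((49652 - 231193) + 654)*(-233067 - 467587) = (-181541 + 654)*(-700654) = -180887*(-700654) = 126739200098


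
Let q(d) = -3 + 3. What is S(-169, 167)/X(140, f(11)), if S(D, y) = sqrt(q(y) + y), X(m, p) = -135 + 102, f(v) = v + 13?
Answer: -sqrt(167)/33 ≈ -0.39160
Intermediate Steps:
q(d) = 0
f(v) = 13 + v
X(m, p) = -33
S(D, y) = sqrt(y) (S(D, y) = sqrt(0 + y) = sqrt(y))
S(-169, 167)/X(140, f(11)) = sqrt(167)/(-33) = sqrt(167)*(-1/33) = -sqrt(167)/33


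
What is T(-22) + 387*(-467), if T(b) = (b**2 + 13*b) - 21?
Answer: -180552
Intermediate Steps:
T(b) = -21 + b**2 + 13*b
T(-22) + 387*(-467) = (-21 + (-22)**2 + 13*(-22)) + 387*(-467) = (-21 + 484 - 286) - 180729 = 177 - 180729 = -180552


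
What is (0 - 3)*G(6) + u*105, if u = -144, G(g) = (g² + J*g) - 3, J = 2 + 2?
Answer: -15291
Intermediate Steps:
J = 4
G(g) = -3 + g² + 4*g (G(g) = (g² + 4*g) - 3 = -3 + g² + 4*g)
(0 - 3)*G(6) + u*105 = (0 - 3)*(-3 + 6² + 4*6) - 144*105 = -3*(-3 + 36 + 24) - 15120 = -3*57 - 15120 = -171 - 15120 = -15291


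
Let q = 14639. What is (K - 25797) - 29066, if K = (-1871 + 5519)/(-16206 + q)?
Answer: -85973969/1567 ≈ -54865.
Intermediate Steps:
K = -3648/1567 (K = (-1871 + 5519)/(-16206 + 14639) = 3648/(-1567) = 3648*(-1/1567) = -3648/1567 ≈ -2.3280)
(K - 25797) - 29066 = (-3648/1567 - 25797) - 29066 = -40427547/1567 - 29066 = -85973969/1567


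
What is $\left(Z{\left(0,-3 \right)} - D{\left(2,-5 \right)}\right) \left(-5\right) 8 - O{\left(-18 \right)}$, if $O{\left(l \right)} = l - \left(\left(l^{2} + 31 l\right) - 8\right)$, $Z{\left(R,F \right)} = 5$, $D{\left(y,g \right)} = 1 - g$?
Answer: $-184$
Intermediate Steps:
$O{\left(l \right)} = 8 - l^{2} - 30 l$ ($O{\left(l \right)} = l - \left(-8 + l^{2} + 31 l\right) = 8 - l^{2} - 30 l$)
$\left(Z{\left(0,-3 \right)} - D{\left(2,-5 \right)}\right) \left(-5\right) 8 - O{\left(-18 \right)} = \left(5 - \left(1 - -5\right)\right) \left(-5\right) 8 - \left(8 - \left(-18\right)^{2} - -540\right) = \left(5 - \left(1 + 5\right)\right) \left(-5\right) 8 - \left(8 - 324 + 540\right) = \left(5 - 6\right) \left(-5\right) 8 - \left(8 - 324 + 540\right) = \left(5 - 6\right) \left(-5\right) 8 - 224 = \left(-1\right) \left(-5\right) 8 - 224 = 5 \cdot 8 - 224 = 40 - 224 = -184$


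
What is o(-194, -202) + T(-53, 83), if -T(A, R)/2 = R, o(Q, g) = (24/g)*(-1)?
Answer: -16754/101 ≈ -165.88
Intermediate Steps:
o(Q, g) = -24/g
T(A, R) = -2*R
o(-194, -202) + T(-53, 83) = -24/(-202) - 2*83 = -24*(-1/202) - 166 = 12/101 - 166 = -16754/101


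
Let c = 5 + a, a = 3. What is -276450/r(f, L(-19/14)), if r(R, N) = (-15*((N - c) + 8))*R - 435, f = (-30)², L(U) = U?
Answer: -129010/8347 ≈ -15.456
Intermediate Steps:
c = 8 (c = 5 + 3 = 8)
f = 900
r(R, N) = -435 - 15*N*R (r(R, N) = (-15*((N - 1*8) + 8))*R - 435 = (-15*((N - 8) + 8))*R - 435 = (-15*((-8 + N) + 8))*R - 435 = (-15*N)*R - 435 = -15*N*R - 435 = -435 - 15*N*R)
-276450/r(f, L(-19/14)) = -276450/(-435 - 15*(-19/14)*900) = -276450/(-435 + 128250/7) = -276450/125205/7 = -276450*7/125205 = -129010/8347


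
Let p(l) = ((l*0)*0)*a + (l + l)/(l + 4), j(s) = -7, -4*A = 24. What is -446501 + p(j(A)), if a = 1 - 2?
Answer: -1339489/3 ≈ -4.4650e+5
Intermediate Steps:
A = -6 (A = -¼*24 = -6)
a = -1
p(l) = 2*l/(4 + l) (p(l) = ((l*0)*0)*(-1) + (l + l)/(l + 4) = (0*0)*(-1) + (2*l)/(4 + l) = 0*(-1) + 2*l/(4 + l) = 0 + 2*l/(4 + l) = 2*l/(4 + l))
-446501 + p(j(A)) = -446501 + 2*(-7)/(4 - 7) = -446501 + 2*(-7)/(-3) = -446501 + 2*(-7)*(-⅓) = -446501 + 14/3 = -1339489/3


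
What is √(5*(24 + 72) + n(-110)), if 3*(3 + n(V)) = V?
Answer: √3963/3 ≈ 20.984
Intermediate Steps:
n(V) = -3 + V/3
√(5*(24 + 72) + n(-110)) = √(5*(24 + 72) + (-3 + (⅓)*(-110))) = √(5*96 + (-3 - 110/3)) = √(480 - 119/3) = √(1321/3) = √3963/3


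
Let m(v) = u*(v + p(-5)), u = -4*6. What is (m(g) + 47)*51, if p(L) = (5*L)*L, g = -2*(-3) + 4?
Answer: -162843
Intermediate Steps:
g = 10 (g = 6 + 4 = 10)
p(L) = 5*L²
u = -24
m(v) = -3000 - 24*v (m(v) = -24*(v + 5*(-5)²) = -24*(v + 5*25) = -24*(v + 125) = -24*(125 + v) = -3000 - 24*v)
(m(g) + 47)*51 = ((-3000 - 24*10) + 47)*51 = ((-3000 - 240) + 47)*51 = (-3240 + 47)*51 = -3193*51 = -162843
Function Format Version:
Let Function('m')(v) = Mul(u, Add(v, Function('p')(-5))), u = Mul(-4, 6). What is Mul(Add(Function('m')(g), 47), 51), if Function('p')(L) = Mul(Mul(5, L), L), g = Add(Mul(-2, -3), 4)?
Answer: -162843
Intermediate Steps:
g = 10 (g = Add(6, 4) = 10)
Function('p')(L) = Mul(5, Pow(L, 2))
u = -24
Function('m')(v) = Add(-3000, Mul(-24, v)) (Function('m')(v) = Mul(-24, Add(v, Mul(5, Pow(-5, 2)))) = Mul(-24, Add(v, Mul(5, 25))) = Mul(-24, Add(v, 125)) = Mul(-24, Add(125, v)) = Add(-3000, Mul(-24, v)))
Mul(Add(Function('m')(g), 47), 51) = Mul(Add(Add(-3000, Mul(-24, 10)), 47), 51) = Mul(Add(Add(-3000, -240), 47), 51) = Mul(Add(-3240, 47), 51) = Mul(-3193, 51) = -162843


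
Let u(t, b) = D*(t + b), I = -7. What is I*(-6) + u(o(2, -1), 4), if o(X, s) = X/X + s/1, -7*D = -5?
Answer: 314/7 ≈ 44.857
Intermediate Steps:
D = 5/7 (D = -1/7*(-5) = 5/7 ≈ 0.71429)
o(X, s) = 1 + s (o(X, s) = 1 + s*1 = 1 + s)
u(t, b) = 5*b/7 + 5*t/7 (u(t, b) = 5*(t + b)/7 = 5*(b + t)/7 = 5*b/7 + 5*t/7)
I*(-6) + u(o(2, -1), 4) = -7*(-6) + ((5/7)*4 + 5*(1 - 1)/7) = 42 + (20/7 + (5/7)*0) = 42 + (20/7 + 0) = 42 + 20/7 = 314/7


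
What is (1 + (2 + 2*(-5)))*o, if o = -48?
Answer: 336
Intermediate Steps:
(1 + (2 + 2*(-5)))*o = (1 + (2 + 2*(-5)))*(-48) = (1 + (2 - 10))*(-48) = (1 - 8)*(-48) = -7*(-48) = 336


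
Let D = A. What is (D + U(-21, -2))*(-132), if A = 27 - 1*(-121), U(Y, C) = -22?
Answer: -16632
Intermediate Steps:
A = 148 (A = 27 + 121 = 148)
D = 148
(D + U(-21, -2))*(-132) = (148 - 22)*(-132) = 126*(-132) = -16632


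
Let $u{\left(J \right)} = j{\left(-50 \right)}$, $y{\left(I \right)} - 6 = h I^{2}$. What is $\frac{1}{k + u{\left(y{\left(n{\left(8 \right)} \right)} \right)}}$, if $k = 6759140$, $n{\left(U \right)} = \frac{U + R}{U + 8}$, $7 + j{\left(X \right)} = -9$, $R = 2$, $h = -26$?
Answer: $\frac{1}{6759124} \approx 1.4795 \cdot 10^{-7}$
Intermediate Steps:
$j{\left(X \right)} = -16$ ($j{\left(X \right)} = -7 - 9 = -16$)
$n{\left(U \right)} = \frac{2 + U}{8 + U}$ ($n{\left(U \right)} = \frac{U + 2}{U + 8} = \frac{2 + U}{8 + U}$)
$y{\left(I \right)} = 6 - 26 I^{2}$
$u{\left(J \right)} = -16$
$\frac{1}{k + u{\left(y{\left(n{\left(8 \right)} \right)} \right)}} = \frac{1}{6759140 - 16} = \frac{1}{6759124}$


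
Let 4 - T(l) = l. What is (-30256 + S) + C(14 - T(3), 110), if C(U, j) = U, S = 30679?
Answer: 436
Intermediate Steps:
T(l) = 4 - l
(-30256 + S) + C(14 - T(3), 110) = (-30256 + 30679) + (14 - (4 - 1*3)) = 423 + (14 - (4 - 3)) = 423 + (14 - 1*1) = 423 + (14 - 1) = 423 + 13 = 436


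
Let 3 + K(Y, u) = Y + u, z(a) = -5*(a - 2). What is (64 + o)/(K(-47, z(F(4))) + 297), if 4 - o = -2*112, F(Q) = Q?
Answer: 292/237 ≈ 1.2321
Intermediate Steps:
z(a) = 10 - 5*a (z(a) = -5*(-2 + a) = 10 - 5*a)
K(Y, u) = -3 + Y + u (K(Y, u) = -3 + (Y + u) = -3 + Y + u)
o = 228 (o = 4 - (-2)*112 = 4 - 1*(-224) = 4 + 224 = 228)
(64 + o)/(K(-47, z(F(4))) + 297) = (64 + 228)/((-3 - 47 + (10 - 5*4)) + 297) = 292/((-3 - 47 + (10 - 20)) + 297) = 292/((-3 - 47 - 10) + 297) = 292/(-60 + 297) = 292/237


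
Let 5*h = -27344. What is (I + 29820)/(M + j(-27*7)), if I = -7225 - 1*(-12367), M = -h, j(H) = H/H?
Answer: 174810/27349 ≈ 6.3918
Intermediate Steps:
h = -27344/5 (h = (1/5)*(-27344) = -27344/5 ≈ -5468.8)
j(H) = 1
M = 27344/5 (M = -1*(-27344/5) = 27344/5 ≈ 5468.8)
I = 5142 (I = -7225 + 12367 = 5142)
(I + 29820)/(M + j(-27*7)) = (5142 + 29820)/(27344/5 + 1) = 34962/(27349/5) = 34962*(5/27349) = 174810/27349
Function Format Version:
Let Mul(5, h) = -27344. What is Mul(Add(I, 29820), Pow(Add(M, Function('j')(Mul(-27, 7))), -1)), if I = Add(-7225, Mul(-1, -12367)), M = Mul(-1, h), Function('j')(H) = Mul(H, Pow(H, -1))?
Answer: Rational(174810, 27349) ≈ 6.3918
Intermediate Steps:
h = Rational(-27344, 5) (h = Mul(Rational(1, 5), -27344) = Rational(-27344, 5) ≈ -5468.8)
Function('j')(H) = 1
M = Rational(27344, 5) (M = Mul(-1, Rational(-27344, 5)) = Rational(27344, 5) ≈ 5468.8)
I = 5142 (I = Add(-7225, 12367) = 5142)
Mul(Add(I, 29820), Pow(Add(M, Function('j')(Mul(-27, 7))), -1)) = Mul(Add(5142, 29820), Pow(Add(Rational(27344, 5), 1), -1)) = Mul(34962, Pow(Rational(27349, 5), -1)) = Mul(34962, Rational(5, 27349)) = Rational(174810, 27349)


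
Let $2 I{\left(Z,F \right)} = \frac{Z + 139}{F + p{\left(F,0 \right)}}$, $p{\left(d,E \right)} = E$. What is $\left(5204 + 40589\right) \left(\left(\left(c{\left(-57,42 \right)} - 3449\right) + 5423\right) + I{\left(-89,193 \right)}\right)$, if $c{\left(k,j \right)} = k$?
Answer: $\frac{16943684758}{193} \approx 8.7791 \cdot 10^{7}$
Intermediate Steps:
$I{\left(Z,F \right)} = \frac{139 + Z}{2 F}$ ($I{\left(Z,F \right)} = \frac{\left(Z + 139\right) \frac{1}{F + 0}}{2} = \frac{\left(139 + Z\right) \frac{1}{F}}{2} = \frac{\frac{1}{F} \left(139 + Z\right)}{2} = \frac{139 + Z}{2 F}$)
$\left(5204 + 40589\right) \left(\left(\left(c{\left(-57,42 \right)} - 3449\right) + 5423\right) + I{\left(-89,193 \right)}\right) = \left(5204 + 40589\right) \left(\left(\left(-57 - 3449\right) + 5423\right) + \frac{139 - 89}{2 \cdot 193}\right) = 45793 \left(\left(-3506 + 5423\right) + \frac{1}{2} \cdot \frac{1}{193} \cdot 50\right) = 45793 \left(1917 + \frac{25}{193}\right) = 45793 \cdot \frac{370006}{193} = \frac{16943684758}{193}$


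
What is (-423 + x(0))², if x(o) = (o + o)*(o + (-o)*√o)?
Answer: 178929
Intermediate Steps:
x(o) = 2*o*(o - o^(3/2)) (x(o) = (2*o)*(o - o^(3/2)) = 2*o*(o - o^(3/2)))
(-423 + x(0))² = (-423 + (-2*0^(5/2) + 2*0²))² = (-423 + (-2*0 + 2*0))² = (-423 + (0 + 0))² = (-423 + 0)² = (-423)² = 178929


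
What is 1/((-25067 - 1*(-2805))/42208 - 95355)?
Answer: -21104/2012383051 ≈ -1.0487e-5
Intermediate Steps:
1/((-25067 - 1*(-2805))/42208 - 95355) = 1/((-25067 + 2805)*(1/42208) - 95355) = 1/(-22262*1/42208 - 95355) = 1/(-11131/21104 - 95355) = 1/(-2012383051/21104) = -21104/2012383051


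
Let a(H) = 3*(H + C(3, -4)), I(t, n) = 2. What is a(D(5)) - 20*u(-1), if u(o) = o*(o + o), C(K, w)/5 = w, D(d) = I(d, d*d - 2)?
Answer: -94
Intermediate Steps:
D(d) = 2
C(K, w) = 5*w
u(o) = 2*o² (u(o) = o*(2*o) = 2*o²)
a(H) = -60 + 3*H (a(H) = 3*(H + 5*(-4)) = 3*(H - 20) = 3*(-20 + H) = -60 + 3*H)
a(D(5)) - 20*u(-1) = (-60 + 3*2) - 40*(-1)² = (-60 + 6) - 40 = -54 - 20*2 = -54 - 40 = -94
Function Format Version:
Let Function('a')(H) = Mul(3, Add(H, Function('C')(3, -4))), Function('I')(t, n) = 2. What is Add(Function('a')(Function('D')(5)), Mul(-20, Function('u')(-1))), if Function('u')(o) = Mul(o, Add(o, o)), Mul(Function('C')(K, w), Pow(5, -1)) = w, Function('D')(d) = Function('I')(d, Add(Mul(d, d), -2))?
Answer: -94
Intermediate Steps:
Function('D')(d) = 2
Function('C')(K, w) = Mul(5, w)
Function('u')(o) = Mul(2, Pow(o, 2)) (Function('u')(o) = Mul(o, Mul(2, o)) = Mul(2, Pow(o, 2)))
Function('a')(H) = Add(-60, Mul(3, H)) (Function('a')(H) = Mul(3, Add(H, Mul(5, -4))) = Mul(3, Add(H, -20)) = Mul(3, Add(-20, H)) = Add(-60, Mul(3, H)))
Add(Function('a')(Function('D')(5)), Mul(-20, Function('u')(-1))) = Add(Add(-60, Mul(3, 2)), Mul(-20, Mul(2, Pow(-1, 2)))) = Add(Add(-60, 6), Mul(-20, Mul(2, 1))) = Add(-54, Mul(-20, 2)) = Add(-54, -40) = -94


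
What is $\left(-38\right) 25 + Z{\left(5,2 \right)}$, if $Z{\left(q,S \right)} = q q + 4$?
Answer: $-921$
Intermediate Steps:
$Z{\left(q,S \right)} = 4 + q^{2}$ ($Z{\left(q,S \right)} = q^{2} + 4 = 4 + q^{2}$)
$\left(-38\right) 25 + Z{\left(5,2 \right)} = \left(-38\right) 25 + \left(4 + 5^{2}\right) = -950 + \left(4 + 25\right) = -950 + 29 = -921$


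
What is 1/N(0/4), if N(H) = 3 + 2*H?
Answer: ⅓ ≈ 0.33333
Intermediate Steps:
1/N(0/4) = 1/(3 + 2*(0/4)) = 1/(3 + 2*(0*(¼))) = 1/(3 + 2*0) = 1/(3 + 0) = 1/3 = ⅓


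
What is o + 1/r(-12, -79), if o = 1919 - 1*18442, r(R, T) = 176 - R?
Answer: -3106323/188 ≈ -16523.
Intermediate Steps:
o = -16523 (o = 1919 - 18442 = -16523)
o + 1/r(-12, -79) = -16523 + 1/(176 - 1*(-12)) = -16523 + 1/(176 + 12) = -16523 + 1/188 = -3106323/188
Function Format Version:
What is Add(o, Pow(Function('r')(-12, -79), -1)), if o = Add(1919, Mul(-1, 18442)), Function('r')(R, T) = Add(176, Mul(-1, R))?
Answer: Rational(-3106323, 188) ≈ -16523.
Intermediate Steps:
o = -16523 (o = Add(1919, -18442) = -16523)
Add(o, Pow(Function('r')(-12, -79), -1)) = Add(-16523, Pow(Add(176, Mul(-1, -12)), -1)) = Add(-16523, Pow(Add(176, 12), -1)) = Add(-16523, Pow(188, -1)) = Add(-16523, Rational(1, 188)) = Rational(-3106323, 188)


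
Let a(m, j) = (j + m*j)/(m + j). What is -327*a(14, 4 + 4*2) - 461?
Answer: -35423/13 ≈ -2724.8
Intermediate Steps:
a(m, j) = (j + j*m)/(j + m)
-327*a(14, 4 + 4*2) - 461 = -327*(4 + 4*2)*(1 + 14)/((4 + 4*2) + 14) - 461 = -327*(4 + 8)*15/((4 + 8) + 14) - 461 = -3924*15/(12 + 14) - 461 = -3924*15/26 - 461 = -327*90/13 - 461 = -29430/13 - 461 = -35423/13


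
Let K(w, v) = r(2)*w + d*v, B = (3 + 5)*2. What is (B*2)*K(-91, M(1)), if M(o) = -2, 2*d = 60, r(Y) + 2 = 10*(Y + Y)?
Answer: -112576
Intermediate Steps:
r(Y) = -2 + 20*Y (r(Y) = -2 + 10*(Y + Y) = -2 + 10*(2*Y) = -2 + 20*Y)
d = 30 (d = (½)*60 = 30)
B = 16 (B = 8*2 = 16)
K(w, v) = 30*v + 38*w (K(w, v) = (-2 + 20*2)*w + 30*v = (-2 + 40)*w + 30*v = 38*w + 30*v = 30*v + 38*w)
(B*2)*K(-91, M(1)) = (16*2)*(30*(-2) + 38*(-91)) = 32*(-60 - 3458) = 32*(-3518) = -112576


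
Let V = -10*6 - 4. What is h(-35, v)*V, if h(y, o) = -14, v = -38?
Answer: 896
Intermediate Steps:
V = -64 (V = -60 - 4 = -64)
h(-35, v)*V = -14*(-64) = 896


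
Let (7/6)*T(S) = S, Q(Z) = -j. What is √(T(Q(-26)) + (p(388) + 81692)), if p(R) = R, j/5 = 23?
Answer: √4017090/7 ≈ 286.32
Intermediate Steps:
j = 115 (j = 5*23 = 115)
Q(Z) = -115 (Q(Z) = -1*115 = -115)
T(S) = 6*S/7
√(T(Q(-26)) + (p(388) + 81692)) = √((6/7)*(-115) + (388 + 81692)) = √(-690/7 + 82080) = √(573870/7) = √4017090/7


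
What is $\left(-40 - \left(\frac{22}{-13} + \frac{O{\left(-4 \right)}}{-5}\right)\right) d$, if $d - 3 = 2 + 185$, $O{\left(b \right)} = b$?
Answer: $- \frac{96596}{13} \approx -7430.5$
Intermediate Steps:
$d = 190$ ($d = 3 + \left(2 + 185\right) = 3 + 187 = 190$)
$\left(-40 - \left(\frac{22}{-13} + \frac{O{\left(-4 \right)}}{-5}\right)\right) d = \left(-40 - \left(\frac{22}{-13} - \frac{4}{-5}\right)\right) 190 = \left(-40 - \left(22 \left(- \frac{1}{13}\right) - - \frac{4}{5}\right)\right) 190 = \left(-40 - \left(- \frac{22}{13} + \frac{4}{5}\right)\right) 190 = \left(-40 - - \frac{58}{65}\right) 190 = \left(-40 + \frac{58}{65}\right) 190 = \left(- \frac{2542}{65}\right) 190 = - \frac{96596}{13}$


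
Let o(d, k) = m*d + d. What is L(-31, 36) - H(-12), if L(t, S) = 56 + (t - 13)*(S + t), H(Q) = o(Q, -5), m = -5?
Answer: -212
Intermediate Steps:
o(d, k) = -4*d (o(d, k) = -5*d + d = -4*d)
H(Q) = -4*Q
L(t, S) = 56 + (-13 + t)*(S + t)
L(-31, 36) - H(-12) = (56 + (-31)**2 - 13*36 - 13*(-31) + 36*(-31)) - (-4)*(-12) = (56 + 961 - 468 + 403 - 1116) - 1*48 = -164 - 48 = -212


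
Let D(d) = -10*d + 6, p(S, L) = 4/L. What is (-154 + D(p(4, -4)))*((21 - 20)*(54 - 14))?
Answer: -5520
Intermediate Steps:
D(d) = 6 - 10*d
(-154 + D(p(4, -4)))*((21 - 20)*(54 - 14)) = (-154 + (6 - 40/(-4)))*((21 - 20)*(54 - 14)) = (-154 + (6 - 40*(-1)/4))*(1*40) = (-154 + (6 - 10*(-1)))*40 = (-154 + (6 + 10))*40 = (-154 + 16)*40 = -138*40 = -5520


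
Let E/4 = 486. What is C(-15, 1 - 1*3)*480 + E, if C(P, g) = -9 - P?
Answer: 4824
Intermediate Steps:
E = 1944 (E = 4*486 = 1944)
C(-15, 1 - 1*3)*480 + E = (-9 - 1*(-15))*480 + 1944 = (-9 + 15)*480 + 1944 = 6*480 + 1944 = 2880 + 1944 = 4824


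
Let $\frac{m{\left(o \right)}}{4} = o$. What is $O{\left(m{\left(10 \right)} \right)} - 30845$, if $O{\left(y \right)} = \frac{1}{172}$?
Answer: $- \frac{5305339}{172} \approx -30845.0$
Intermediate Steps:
$m{\left(o \right)} = 4 o$
$O{\left(y \right)} = \frac{1}{172}$
$O{\left(m{\left(10 \right)} \right)} - 30845 = \frac{1}{172} - 30845 = - \frac{5305339}{172}$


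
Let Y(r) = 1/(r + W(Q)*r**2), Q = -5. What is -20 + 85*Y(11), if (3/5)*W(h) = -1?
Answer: -11695/572 ≈ -20.446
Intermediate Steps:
W(h) = -5/3 (W(h) = (5/3)*(-1) = -5/3)
Y(r) = 1/(r - 5*r**2/3)
-20 + 85*Y(11) = -20 + 85*(3/(11*(3 - 5*11))) = -20 + 85*(3*(1/11)/(3 - 55)) = -20 + 85*(3*(1/11)/(-52)) = -20 + 85*(3*(1/11)*(-1/52)) = -20 + 85*(-3/572) = -20 - 255/572 = -11695/572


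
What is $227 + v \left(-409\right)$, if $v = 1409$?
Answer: $-576054$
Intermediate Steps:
$227 + v \left(-409\right) = 227 + 1409 \left(-409\right) = 227 - 576281 = -576054$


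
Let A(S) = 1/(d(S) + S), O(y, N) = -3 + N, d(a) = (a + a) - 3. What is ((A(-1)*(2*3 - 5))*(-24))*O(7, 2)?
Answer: -4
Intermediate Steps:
d(a) = -3 + 2*a (d(a) = 2*a - 3 = -3 + 2*a)
A(S) = 1/(-3 + 3*S) (A(S) = 1/((-3 + 2*S) + S) = 1/(-3 + 3*S))
((A(-1)*(2*3 - 5))*(-24))*O(7, 2) = (((1/(3*(-1 - 1)))*(2*3 - 5))*(-24))*(-3 + 2) = ((((⅓)/(-2))*(6 - 5))*(-24))*(-1) = ((((⅓)*(-½))*1)*(-24))*(-1) = (-⅙*1*(-24))*(-1) = -⅙*(-24)*(-1) = 4*(-1) = -4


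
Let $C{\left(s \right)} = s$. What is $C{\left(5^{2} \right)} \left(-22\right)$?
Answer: $-550$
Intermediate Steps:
$C{\left(5^{2} \right)} \left(-22\right) = 5^{2} \left(-22\right) = 25 \left(-22\right) = -550$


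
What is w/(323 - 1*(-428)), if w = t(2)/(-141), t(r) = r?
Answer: -2/105891 ≈ -1.8887e-5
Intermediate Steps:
w = -2/141 (w = 2/(-141) = 2*(-1/141) = -2/141 ≈ -0.014184)
w/(323 - 1*(-428)) = -2/(141*(323 - 1*(-428))) = -2/(141*(323 + 428)) = -2/141/751 = -2/141*1/751 = -2/105891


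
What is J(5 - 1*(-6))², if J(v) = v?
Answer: 121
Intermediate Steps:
J(5 - 1*(-6))² = (5 - 1*(-6))² = (5 + 6)² = 11² = 121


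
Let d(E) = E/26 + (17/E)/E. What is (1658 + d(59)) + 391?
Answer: 185652615/90506 ≈ 2051.3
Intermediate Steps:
d(E) = 17/E² + E/26 (d(E) = E*(1/26) + 17/E² = E/26 + 17/E² = 17/E² + E/26)
(1658 + d(59)) + 391 = (1658 + (17/59² + (1/26)*59)) + 391 = (1658 + (17*(1/3481) + 59/26)) + 391 = (1658 + (17/3481 + 59/26)) + 391 = (1658 + 205821/90506) + 391 = 150264769/90506 + 391 = 185652615/90506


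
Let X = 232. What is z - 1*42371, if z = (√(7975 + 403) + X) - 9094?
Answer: -51233 + √8378 ≈ -51142.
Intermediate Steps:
z = -8862 + √8378 (z = (√(7975 + 403) + 232) - 9094 = (√8378 + 232) - 9094 = (232 + √8378) - 9094 = -8862 + √8378 ≈ -8770.5)
z - 1*42371 = (-8862 + √8378) - 1*42371 = (-8862 + √8378) - 42371 = -51233 + √8378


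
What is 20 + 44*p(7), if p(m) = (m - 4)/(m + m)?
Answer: 206/7 ≈ 29.429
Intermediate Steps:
p(m) = (-4 + m)/(2*m) (p(m) = (-4 + m)/((2*m)) = (-4 + m)*(1/(2*m)) = (-4 + m)/(2*m))
20 + 44*p(7) = 20 + 44*((1/2)*(-4 + 7)/7) = 20 + 44*((1/2)*(1/7)*3) = 20 + 44*(3/14) = 20 + 66/7 = 206/7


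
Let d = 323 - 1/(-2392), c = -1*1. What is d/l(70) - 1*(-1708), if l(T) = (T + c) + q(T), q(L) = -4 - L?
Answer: 19655063/11960 ≈ 1643.4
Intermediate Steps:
c = -1
d = 772617/2392 (d = 323 - 1*(-1/2392) = 323 + 1/2392 = 772617/2392 ≈ 323.00)
l(T) = -5 (l(T) = (T - 1) + (-4 - T) = (-1 + T) + (-4 - T) = -5)
d/l(70) - 1*(-1708) = (772617/2392)/(-5) - 1*(-1708) = (772617/2392)*(-⅕) + 1708 = -772617/11960 + 1708 = 19655063/11960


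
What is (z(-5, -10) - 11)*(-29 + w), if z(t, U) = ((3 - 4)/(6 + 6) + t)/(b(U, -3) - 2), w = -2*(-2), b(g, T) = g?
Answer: 38075/144 ≈ 264.41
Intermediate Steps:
w = 4
z(t, U) = (-1/12 + t)/(-2 + U) (z(t, U) = ((3 - 4)/(6 + 6) + t)/(U - 2) = (-1/12 + t)/(-2 + U))
(z(-5, -10) - 11)*(-29 + w) = ((-1/12 - 5)/(-2 - 10) - 11)*(-29 + 4) = (-61/12/(-12) - 11)*(-25) = (-1/12*(-61/12) - 11)*(-25) = (61/144 - 11)*(-25) = -1523/144*(-25) = 38075/144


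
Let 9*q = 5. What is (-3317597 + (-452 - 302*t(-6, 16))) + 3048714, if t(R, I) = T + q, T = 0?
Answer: -2425525/9 ≈ -2.6950e+5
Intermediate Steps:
q = 5/9 (q = (⅑)*5 = 5/9 ≈ 0.55556)
t(R, I) = 5/9 (t(R, I) = 0 + 5/9 = 5/9)
(-3317597 + (-452 - 302*t(-6, 16))) + 3048714 = (-3317597 + (-452 - 302*5/9)) + 3048714 = (-3317597 + (-452 - 1510/9)) + 3048714 = (-3317597 - 5578/9) + 3048714 = -29863951/9 + 3048714 = -2425525/9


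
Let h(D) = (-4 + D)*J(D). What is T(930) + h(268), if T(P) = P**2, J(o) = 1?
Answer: 865164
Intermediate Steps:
h(D) = -4 + D (h(D) = (-4 + D)*1 = -4 + D)
T(930) + h(268) = 930**2 + (-4 + 268) = 864900 + 264 = 865164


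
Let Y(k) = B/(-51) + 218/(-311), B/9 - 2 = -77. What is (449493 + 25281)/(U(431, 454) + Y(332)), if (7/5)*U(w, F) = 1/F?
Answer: 7977193578564/210629317 ≈ 37873.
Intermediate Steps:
B = -675 (B = 18 + 9*(-77) = 18 - 693 = -675)
Y(k) = 66269/5287 (Y(k) = -675/(-51) + 218/(-311) = -675*(-1/51) + 218*(-1/311) = 225/17 - 218/311 = 66269/5287)
U(w, F) = 5/(7*F)
(449493 + 25281)/(U(431, 454) + Y(332)) = (449493 + 25281)/((5/7)/454 + 66269/5287) = 474774/((5/7)*(1/454) + 66269/5287) = 474774/(5/3178 + 66269/5287) = 474774/(210629317/16802086) = 474774*(16802086/210629317) = 7977193578564/210629317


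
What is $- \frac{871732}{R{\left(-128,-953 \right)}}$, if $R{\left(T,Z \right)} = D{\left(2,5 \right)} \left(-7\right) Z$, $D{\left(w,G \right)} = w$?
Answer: $- \frac{435866}{6671} \approx -65.337$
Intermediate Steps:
$R{\left(T,Z \right)} = - 14 Z$ ($R{\left(T,Z \right)} = 2 \left(-7\right) Z = - 14 Z$)
$- \frac{871732}{R{\left(-128,-953 \right)}} = - \frac{871732}{\left(-14\right) \left(-953\right)} = - \frac{871732}{13342} = \left(-871732\right) \frac{1}{13342} = - \frac{435866}{6671}$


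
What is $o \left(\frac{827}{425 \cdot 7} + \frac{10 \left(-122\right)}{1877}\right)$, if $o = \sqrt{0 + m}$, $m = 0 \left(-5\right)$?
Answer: $0$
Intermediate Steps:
$m = 0$
$o = 0$ ($o = \sqrt{0 + 0} = \sqrt{0} = 0$)
$o \left(\frac{827}{425 \cdot 7} + \frac{10 \left(-122\right)}{1877}\right) = 0 \left(\frac{827}{425 \cdot 7} + \frac{10 \left(-122\right)}{1877}\right) = 0 \left(\frac{827}{2975} - \frac{1220}{1877}\right) = 0 \left(- \frac{2077221}{5584075}\right) = 0$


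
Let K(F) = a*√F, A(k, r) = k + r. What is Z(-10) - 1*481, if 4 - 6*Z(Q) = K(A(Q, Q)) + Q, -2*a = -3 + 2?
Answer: -1436/3 - I*√5/6 ≈ -478.67 - 0.37268*I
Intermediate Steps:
a = ½ (a = -(-3 + 2)/2 = -½*(-1) = ½ ≈ 0.50000)
K(F) = √F/2
Z(Q) = ⅔ - Q/6 - √2*√Q/12 (Z(Q) = ⅔ - (√(Q + Q)/2 + Q)/6 = ⅔ - (√(2*Q)/2 + Q)/6 = ⅔ - ((√2*√Q)/2 + Q)/6 = ⅔ - (√2*√Q/2 + Q)/6 = ⅔ - (Q + √2*√Q/2)/6 = ⅔ + (-Q/6 - √2*√Q/12) = ⅔ - Q/6 - √2*√Q/12)
Z(-10) - 1*481 = (⅔ - ⅙*(-10) - √2*√(-10)/12) - 1*481 = (⅔ + 5/3 - √2*I*√10/12) - 481 = (⅔ + 5/3 - I*√5/6) - 481 = (7/3 - I*√5/6) - 481 = -1436/3 - I*√5/6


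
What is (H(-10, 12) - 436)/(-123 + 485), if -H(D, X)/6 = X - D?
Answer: -284/181 ≈ -1.5691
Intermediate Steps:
H(D, X) = -6*X + 6*D (H(D, X) = -6*(X - D) = -6*X + 6*D)
(H(-10, 12) - 436)/(-123 + 485) = ((-6*12 + 6*(-10)) - 436)/(-123 + 485) = ((-72 - 60) - 436)/362 = (-132 - 436)*(1/362) = -568*1/362 = -284/181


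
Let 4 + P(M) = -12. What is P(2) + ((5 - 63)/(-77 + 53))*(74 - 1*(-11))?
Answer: 2273/12 ≈ 189.42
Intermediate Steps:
P(M) = -16 (P(M) = -4 - 12 = -16)
P(2) + ((5 - 63)/(-77 + 53))*(74 - 1*(-11)) = -16 + ((5 - 63)/(-77 + 53))*(74 - 1*(-11)) = -16 + (-58/(-24))*(74 + 11) = -16 - 58*(-1/24)*85 = -16 + (29/12)*85 = -16 + 2465/12 = 2273/12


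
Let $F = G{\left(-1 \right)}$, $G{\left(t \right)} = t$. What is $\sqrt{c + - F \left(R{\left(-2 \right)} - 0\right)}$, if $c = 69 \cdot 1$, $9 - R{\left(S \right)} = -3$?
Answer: $9$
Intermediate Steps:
$F = -1$
$R{\left(S \right)} = 12$ ($R{\left(S \right)} = 9 - -3 = 9 + 3 = 12$)
$c = 69$
$\sqrt{c + - F \left(R{\left(-2 \right)} - 0\right)} = \sqrt{69 + \left(-1\right) \left(-1\right) \left(12 - 0\right)} = \sqrt{69 + 1 \left(12 + 0\right)} = \sqrt{69 + 1 \cdot 12} = \sqrt{69 + 12} = \sqrt{81} = 9$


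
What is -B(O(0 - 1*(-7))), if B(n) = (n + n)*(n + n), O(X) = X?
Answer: -196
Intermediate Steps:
B(n) = 4*n² (B(n) = (2*n)*(2*n) = 4*n²)
-B(O(0 - 1*(-7))) = -4*(0 - 1*(-7))² = -4*(0 + 7)² = -4*7² = -4*49 = -1*196 = -196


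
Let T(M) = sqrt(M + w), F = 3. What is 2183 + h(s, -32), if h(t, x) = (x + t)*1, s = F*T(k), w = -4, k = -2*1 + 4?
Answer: 2151 + 3*I*sqrt(2) ≈ 2151.0 + 4.2426*I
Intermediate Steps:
k = 2 (k = -2 + 4 = 2)
T(M) = sqrt(-4 + M) (T(M) = sqrt(M - 4) = sqrt(-4 + M))
s = 3*I*sqrt(2) (s = 3*sqrt(-4 + 2) = 3*sqrt(-2) = 3*(I*sqrt(2)) = 3*I*sqrt(2) ≈ 4.2426*I)
h(t, x) = t + x (h(t, x) = (t + x)*1 = t + x)
2183 + h(s, -32) = 2183 + (3*I*sqrt(2) - 32) = 2183 + (-32 + 3*I*sqrt(2)) = 2151 + 3*I*sqrt(2)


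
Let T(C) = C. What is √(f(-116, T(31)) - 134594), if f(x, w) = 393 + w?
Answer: I*√134170 ≈ 366.29*I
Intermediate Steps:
√(f(-116, T(31)) - 134594) = √((393 + 31) - 134594) = √(424 - 134594) = √(-134170) = I*√134170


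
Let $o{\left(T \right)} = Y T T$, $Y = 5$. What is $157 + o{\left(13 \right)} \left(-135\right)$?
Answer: $-113918$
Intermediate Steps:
$o{\left(T \right)} = 5 T^{2}$ ($o{\left(T \right)} = 5 T T = 5 T^{2}$)
$157 + o{\left(13 \right)} \left(-135\right) = 157 + 5 \cdot 13^{2} \left(-135\right) = 157 + 5 \cdot 169 \left(-135\right) = 157 + 845 \left(-135\right) = 157 - 114075 = -113918$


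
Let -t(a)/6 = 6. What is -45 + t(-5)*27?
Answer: -1017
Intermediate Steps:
t(a) = -36 (t(a) = -6*6 = -36)
-45 + t(-5)*27 = -45 - 36*27 = -45 - 972 = -1017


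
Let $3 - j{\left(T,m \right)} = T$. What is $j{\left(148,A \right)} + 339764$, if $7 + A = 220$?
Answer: $339619$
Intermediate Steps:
$A = 213$ ($A = -7 + 220 = 213$)
$j{\left(T,m \right)} = 3 - T$
$j{\left(148,A \right)} + 339764 = \left(3 - 148\right) + 339764 = -145 + 339764 = 339619$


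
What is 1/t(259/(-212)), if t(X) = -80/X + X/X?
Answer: 259/17219 ≈ 0.015042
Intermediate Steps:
t(X) = 1 - 80/X (t(X) = -80/X + 1 = 1 - 80/X)
1/t(259/(-212)) = 1/((-80 + 259/(-212))/((259/(-212)))) = 1/((-80 + 259*(-1/212))/((259*(-1/212)))) = 1/((-80 - 259/212)/(-259/212)) = 1/(-212/259*(-17219/212)) = 1/(17219/259) = 259/17219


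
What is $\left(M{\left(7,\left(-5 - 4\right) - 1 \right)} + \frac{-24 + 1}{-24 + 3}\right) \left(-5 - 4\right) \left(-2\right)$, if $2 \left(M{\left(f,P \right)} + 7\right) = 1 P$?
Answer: $- \frac{1374}{7} \approx -196.29$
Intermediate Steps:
$M{\left(f,P \right)} = -7 + \frac{P}{2}$ ($M{\left(f,P \right)} = -7 + \frac{1 P}{2} = -7 + \frac{P}{2}$)
$\left(M{\left(7,\left(-5 - 4\right) - 1 \right)} + \frac{-24 + 1}{-24 + 3}\right) \left(-5 - 4\right) \left(-2\right) = \left(\left(-7 + \frac{\left(-5 - 4\right) - 1}{2}\right) + \frac{-24 + 1}{-24 + 3}\right) \left(-5 - 4\right) \left(-2\right) = \left(\left(-7 + \frac{-9 - 1}{2}\right) - \frac{23}{-21}\right) \left(\left(-9\right) \left(-2\right)\right) = \left(\left(-7 + \frac{1}{2} \left(-10\right)\right) - - \frac{23}{21}\right) 18 = \left(\left(-7 - 5\right) + \frac{23}{21}\right) 18 = \left(-12 + \frac{23}{21}\right) 18 = \left(- \frac{229}{21}\right) 18 = - \frac{1374}{7}$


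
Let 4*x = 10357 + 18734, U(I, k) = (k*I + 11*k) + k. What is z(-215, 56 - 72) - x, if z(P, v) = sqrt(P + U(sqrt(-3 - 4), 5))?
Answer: -29091/4 + sqrt(-155 + 5*I*sqrt(7)) ≈ -7272.2 + 12.461*I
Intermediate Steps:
U(I, k) = 12*k + I*k (U(I, k) = (I*k + 11*k) + k = (11*k + I*k) + k = 12*k + I*k)
z(P, v) = sqrt(60 + P + 5*I*sqrt(7)) (z(P, v) = sqrt(P + 5*(12 + sqrt(-3 - 4))) = sqrt(P + 5*(12 + sqrt(-7))) = sqrt(P + 5*(12 + I*sqrt(7))) = sqrt(P + (60 + 5*I*sqrt(7))) = sqrt(60 + P + 5*I*sqrt(7)))
x = 29091/4 (x = (10357 + 18734)/4 = (1/4)*29091 = 29091/4 ≈ 7272.8)
z(-215, 56 - 72) - x = sqrt(60 - 215 + 5*I*sqrt(7)) - 1*29091/4 = sqrt(-155 + 5*I*sqrt(7)) - 29091/4 = -29091/4 + sqrt(-155 + 5*I*sqrt(7))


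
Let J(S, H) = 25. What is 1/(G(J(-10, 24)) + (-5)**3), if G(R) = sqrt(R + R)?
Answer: -5/623 - sqrt(2)/3115 ≈ -0.0084797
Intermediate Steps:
G(R) = sqrt(2)*sqrt(R) (G(R) = sqrt(2*R) = sqrt(2)*sqrt(R))
1/(G(J(-10, 24)) + (-5)**3) = 1/(sqrt(2)*sqrt(25) + (-5)**3) = 1/(sqrt(2)*5 - 125) = 1/(5*sqrt(2) - 125) = 1/(-125 + 5*sqrt(2))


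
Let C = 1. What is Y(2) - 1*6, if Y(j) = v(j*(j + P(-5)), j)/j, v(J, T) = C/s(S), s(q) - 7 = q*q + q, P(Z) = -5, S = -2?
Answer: -107/18 ≈ -5.9444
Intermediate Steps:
s(q) = 7 + q + q**2 (s(q) = 7 + (q*q + q) = 7 + (q**2 + q) = 7 + (q + q**2) = 7 + q + q**2)
v(J, T) = 1/9 (v(J, T) = 1/(7 - 2 + (-2)**2) = 1/(7 - 2 + 4) = 1/9)
Y(j) = 1/(9*j)
Y(2) - 1*6 = (1/9)/2 - 1*6 = (1/9)*(1/2) - 6 = 1/18 - 6 = -107/18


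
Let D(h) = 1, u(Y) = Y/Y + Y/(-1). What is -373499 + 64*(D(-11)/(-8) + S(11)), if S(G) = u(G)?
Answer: -374147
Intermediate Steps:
u(Y) = 1 - Y (u(Y) = 1 + Y*(-1) = 1 - Y)
S(G) = 1 - G
-373499 + 64*(D(-11)/(-8) + S(11)) = -373499 + 64*(1/(-8) + (1 - 1*11)) = -373499 + 64*(1*(-1/8) + (1 - 11)) = -373499 + 64*(-1/8 - 10) = -373499 + 64*(-81/8) = -373499 - 648 = -374147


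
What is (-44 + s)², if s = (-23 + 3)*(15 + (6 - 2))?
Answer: 179776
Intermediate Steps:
s = -380 (s = -20*(15 + 4) = -20*19 = -380)
(-44 + s)² = (-44 - 380)² = (-424)² = 179776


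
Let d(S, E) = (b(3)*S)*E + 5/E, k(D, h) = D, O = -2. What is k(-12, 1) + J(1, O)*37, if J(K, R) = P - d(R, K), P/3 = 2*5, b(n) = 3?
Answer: 1135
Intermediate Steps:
P = 30 (P = 3*(2*5) = 3*10 = 30)
d(S, E) = 5/E + 3*E*S (d(S, E) = (3*S)*E + 5/E = 3*E*S + 5/E = 5/E + 3*E*S)
J(K, R) = 30 - 5/K - 3*K*R (J(K, R) = 30 - (5/K + 3*K*R) = 30 + (-5/K - 3*K*R) = 30 - 5/K - 3*K*R)
k(-12, 1) + J(1, O)*37 = -12 + (30 - 5/1 - 3*1*(-2))*37 = -12 + (30 - 5*1 + 6)*37 = -12 + (30 - 5 + 6)*37 = -12 + 31*37 = -12 + 1147 = 1135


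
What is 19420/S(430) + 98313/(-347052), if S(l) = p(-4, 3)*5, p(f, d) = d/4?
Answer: 1797168311/347052 ≈ 5178.4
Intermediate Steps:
p(f, d) = d/4 (p(f, d) = d*(¼) = d/4)
S(l) = 15/4 (S(l) = ((¼)*3)*5 = (¾)*5 = 15/4)
19420/S(430) + 98313/(-347052) = 19420/(15/4) + 98313/(-347052) = 19420*(4/15) + 98313*(-1/347052) = 15536/3 - 32771/115684 = 1797168311/347052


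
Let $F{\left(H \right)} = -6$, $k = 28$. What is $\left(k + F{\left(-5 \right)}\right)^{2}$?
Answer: $484$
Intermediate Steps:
$\left(k + F{\left(-5 \right)}\right)^{2} = \left(28 - 6\right)^{2} = 22^{2} = 484$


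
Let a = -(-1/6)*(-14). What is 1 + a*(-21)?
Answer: 50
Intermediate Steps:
a = -7/3 (a = -(-1*1/6)*(-14) = -(-1)*(-14)/6 = -1*7/3 = -7/3 ≈ -2.3333)
1 + a*(-21) = 1 - 7/3*(-21) = 1 + 49 = 50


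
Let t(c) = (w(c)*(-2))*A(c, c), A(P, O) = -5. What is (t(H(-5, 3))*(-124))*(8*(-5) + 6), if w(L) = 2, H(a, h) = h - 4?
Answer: 84320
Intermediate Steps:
H(a, h) = -4 + h
t(c) = 20 (t(c) = (2*(-2))*(-5) = -4*(-5) = 20)
(t(H(-5, 3))*(-124))*(8*(-5) + 6) = (20*(-124))*(8*(-5) + 6) = -2480*(-40 + 6) = -2480*(-34) = 84320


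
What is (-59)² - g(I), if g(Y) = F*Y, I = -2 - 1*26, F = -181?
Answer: -1587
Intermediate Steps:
I = -28 (I = -2 - 26 = -28)
g(Y) = -181*Y
(-59)² - g(I) = (-59)² - (-181)*(-28) = 3481 - 1*5068 = 3481 - 5068 = -1587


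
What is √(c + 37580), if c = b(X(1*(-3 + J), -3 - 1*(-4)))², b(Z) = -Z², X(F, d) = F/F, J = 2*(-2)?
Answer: √37581 ≈ 193.86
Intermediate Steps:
J = -4
X(F, d) = 1
c = 1 (c = (-1*1²)² = (-1*1)² = (-1)² = 1)
√(c + 37580) = √(1 + 37580) = √37581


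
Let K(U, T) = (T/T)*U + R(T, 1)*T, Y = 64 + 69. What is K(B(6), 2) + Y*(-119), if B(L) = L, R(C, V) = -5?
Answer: -15831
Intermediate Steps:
Y = 133
K(U, T) = U - 5*T (K(U, T) = (T/T)*U - 5*T = 1*U - 5*T = U - 5*T)
K(B(6), 2) + Y*(-119) = (6 - 5*2) + 133*(-119) = (6 - 10) - 15827 = -4 - 15827 = -15831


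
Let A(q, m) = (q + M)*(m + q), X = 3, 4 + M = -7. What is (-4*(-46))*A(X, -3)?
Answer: 0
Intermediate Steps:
M = -11 (M = -4 - 7 = -11)
A(q, m) = (-11 + q)*(m + q) (A(q, m) = (q - 11)*(m + q) = (-11 + q)*(m + q))
(-4*(-46))*A(X, -3) = (-4*(-46))*(3**2 - 11*(-3) - 11*3 - 3*3) = 184*(9 + 33 - 33 - 9) = 184*0 = 0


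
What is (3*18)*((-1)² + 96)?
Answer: 5238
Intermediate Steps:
(3*18)*((-1)² + 96) = 54*(1 + 96) = 54*97 = 5238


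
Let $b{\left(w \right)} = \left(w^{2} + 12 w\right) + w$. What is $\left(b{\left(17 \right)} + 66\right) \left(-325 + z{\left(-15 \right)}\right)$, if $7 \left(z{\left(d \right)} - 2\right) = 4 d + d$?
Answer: $- \frac{1345536}{7} \approx -1.9222 \cdot 10^{5}$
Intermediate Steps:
$z{\left(d \right)} = 2 + \frac{5 d}{7}$ ($z{\left(d \right)} = 2 + \frac{4 d + d}{7} = 2 + \frac{5 d}{7}$)
$b{\left(w \right)} = w^{2} + 13 w$
$\left(b{\left(17 \right)} + 66\right) \left(-325 + z{\left(-15 \right)}\right) = \left(17 \left(13 + 17\right) + 66\right) \left(-325 + \left(2 + \frac{5}{7} \left(-15\right)\right)\right) = \left(17 \cdot 30 + 66\right) \left(-325 + \left(2 - \frac{75}{7}\right)\right) = \left(510 + 66\right) \left(-325 - \frac{61}{7}\right) = 576 \left(- \frac{2336}{7}\right) = - \frac{1345536}{7}$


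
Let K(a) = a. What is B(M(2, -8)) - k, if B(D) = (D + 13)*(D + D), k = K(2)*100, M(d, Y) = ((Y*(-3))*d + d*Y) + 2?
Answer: 2996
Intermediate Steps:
M(d, Y) = 2 - 2*Y*d (M(d, Y) = ((-3*Y)*d + Y*d) + 2 = (-3*Y*d + Y*d) + 2 = -2*Y*d + 2 = 2 - 2*Y*d)
k = 200 (k = 2*100 = 200)
B(D) = 2*D*(13 + D) (B(D) = (13 + D)*(2*D) = 2*D*(13 + D))
B(M(2, -8)) - k = 2*(2 - 2*(-8)*2)*(13 + (2 - 2*(-8)*2)) - 1*200 = 2*(2 + 32)*(13 + (2 + 32)) - 200 = 2*34*(13 + 34) - 200 = 2*34*47 - 200 = 3196 - 200 = 2996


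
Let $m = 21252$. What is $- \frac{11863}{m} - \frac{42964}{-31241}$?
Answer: $\frac{77494135}{94847676} \approx 0.81704$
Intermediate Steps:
$- \frac{11863}{m} - \frac{42964}{-31241} = - \frac{11863}{21252} - \frac{42964}{-31241} = \left(-11863\right) \frac{1}{21252} - - \frac{42964}{31241} = - \frac{11863}{21252} + \frac{42964}{31241} = \frac{77494135}{94847676}$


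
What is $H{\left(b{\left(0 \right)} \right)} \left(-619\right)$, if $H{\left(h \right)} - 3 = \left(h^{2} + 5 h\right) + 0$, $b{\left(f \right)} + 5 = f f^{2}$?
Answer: $-1857$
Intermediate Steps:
$b{\left(f \right)} = -5 + f^{3}$ ($b{\left(f \right)} = -5 + f f^{2} = -5 + f^{3}$)
$H{\left(h \right)} = 3 + h^{2} + 5 h$ ($H{\left(h \right)} = 3 + \left(\left(h^{2} + 5 h\right) + 0\right) = 3 + \left(h^{2} + 5 h\right) = 3 + h^{2} + 5 h$)
$H{\left(b{\left(0 \right)} \right)} \left(-619\right) = \left(3 + \left(-5 + 0^{3}\right)^{2} + 5 \left(-5 + 0^{3}\right)\right) \left(-619\right) = \left(3 + \left(-5 + 0\right)^{2} + 5 \left(-5 + 0\right)\right) \left(-619\right) = \left(3 + \left(-5\right)^{2} + 5 \left(-5\right)\right) \left(-619\right) = \left(3 + 25 - 25\right) \left(-619\right) = 3 \left(-619\right) = -1857$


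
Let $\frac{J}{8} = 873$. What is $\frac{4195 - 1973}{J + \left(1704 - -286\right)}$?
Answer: $\frac{1111}{4487} \approx 0.2476$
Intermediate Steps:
$J = 6984$ ($J = 8 \cdot 873 = 6984$)
$\frac{4195 - 1973}{J + \left(1704 - -286\right)} = \frac{4195 - 1973}{6984 + \left(1704 - -286\right)} = \frac{2222}{6984 + \left(1704 + 286\right)} = \frac{2222}{6984 + 1990} = \frac{2222}{8974} = 2222 \cdot \frac{1}{8974} = \frac{1111}{4487}$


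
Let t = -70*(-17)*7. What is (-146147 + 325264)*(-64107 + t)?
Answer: -9990608909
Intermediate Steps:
t = 8330 (t = 1190*7 = 8330)
(-146147 + 325264)*(-64107 + t) = (-146147 + 325264)*(-64107 + 8330) = 179117*(-55777) = -9990608909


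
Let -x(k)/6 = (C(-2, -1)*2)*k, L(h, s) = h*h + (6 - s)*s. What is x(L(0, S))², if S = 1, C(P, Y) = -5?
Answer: 90000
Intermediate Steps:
L(h, s) = h² + s*(6 - s)
x(k) = 60*k (x(k) = -6*(-5*2)*k = -(-60)*k = 60*k)
x(L(0, S))² = (60*(0² - 1*1² + 6*1))² = (60*(0 - 1*1 + 6))² = (60*(0 - 1 + 6))² = (60*5)² = 300² = 90000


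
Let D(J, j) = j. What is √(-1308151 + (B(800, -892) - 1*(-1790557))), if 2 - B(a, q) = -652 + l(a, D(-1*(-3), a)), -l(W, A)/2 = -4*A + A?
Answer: 6*√13285 ≈ 691.56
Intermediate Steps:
l(W, A) = 6*A (l(W, A) = -2*(-4*A + A) = -(-6)*A = 6*A)
B(a, q) = 654 - 6*a (B(a, q) = 2 - (-652 + 6*a) = 2 + (652 - 6*a) = 654 - 6*a)
√(-1308151 + (B(800, -892) - 1*(-1790557))) = √(-1308151 + ((654 - 6*800) - 1*(-1790557))) = √(-1308151 + ((654 - 4800) + 1790557)) = √(-1308151 + (-4146 + 1790557)) = √(-1308151 + 1786411) = √478260 = 6*√13285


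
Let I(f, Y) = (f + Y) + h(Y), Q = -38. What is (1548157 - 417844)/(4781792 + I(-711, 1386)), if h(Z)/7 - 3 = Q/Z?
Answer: 111900987/473466293 ≈ 0.23634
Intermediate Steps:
h(Z) = 21 - 266/Z (h(Z) = 21 + 7*(-38/Z) = 21 - 266/Z)
I(f, Y) = 21 + Y + f - 266/Y (I(f, Y) = (f + Y) + (21 - 266/Y) = (Y + f) + (21 - 266/Y) = 21 + Y + f - 266/Y)
(1548157 - 417844)/(4781792 + I(-711, 1386)) = (1548157 - 417844)/(4781792 + (21 + 1386 - 711 - 266/1386)) = 1130313/(4781792 + (21 + 1386 - 711 - 266*1/1386)) = 1130313/(4781792 + (21 + 1386 - 711 - 19/99)) = 1130313/(4781792 + 68885/99) = 1130313/(473466293/99) = 1130313*(99/473466293) = 111900987/473466293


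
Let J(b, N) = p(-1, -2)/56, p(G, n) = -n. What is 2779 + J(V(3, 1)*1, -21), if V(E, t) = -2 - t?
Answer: 77813/28 ≈ 2779.0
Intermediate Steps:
J(b, N) = 1/28 (J(b, N) = -1*(-2)/56 = 2*(1/56) = 1/28)
2779 + J(V(3, 1)*1, -21) = 2779 + 1/28 = 77813/28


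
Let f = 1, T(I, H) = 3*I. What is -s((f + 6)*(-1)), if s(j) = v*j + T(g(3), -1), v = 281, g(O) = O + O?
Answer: 1949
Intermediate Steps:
g(O) = 2*O
s(j) = 18 + 281*j (s(j) = 281*j + 3*(2*3) = 281*j + 3*6 = 281*j + 18 = 18 + 281*j)
-s((f + 6)*(-1)) = -(18 + 281*((1 + 6)*(-1))) = -(18 + 281*(7*(-1))) = -(18 + 281*(-7)) = -(18 - 1967) = -1*(-1949) = 1949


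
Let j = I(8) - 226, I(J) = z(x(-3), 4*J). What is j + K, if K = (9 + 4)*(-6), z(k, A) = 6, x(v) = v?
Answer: -298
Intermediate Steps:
I(J) = 6
K = -78 (K = 13*(-6) = -78)
j = -220 (j = 6 - 226 = -220)
j + K = -220 - 78 = -298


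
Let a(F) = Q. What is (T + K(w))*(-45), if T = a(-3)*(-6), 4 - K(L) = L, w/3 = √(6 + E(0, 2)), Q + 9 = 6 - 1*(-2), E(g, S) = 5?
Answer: -450 + 135*√11 ≈ -2.2557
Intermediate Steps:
Q = -1 (Q = -9 + (6 - 1*(-2)) = -9 + (6 + 2) = -9 + 8 = -1)
w = 3*√11 (w = 3*√(6 + 5) = 3*√11 ≈ 9.9499)
a(F) = -1
K(L) = 4 - L
T = 6 (T = -1*(-6) = 6)
(T + K(w))*(-45) = (6 + (4 - 3*√11))*(-45) = (10 - 3*√11)*(-45) = -450 + 135*√11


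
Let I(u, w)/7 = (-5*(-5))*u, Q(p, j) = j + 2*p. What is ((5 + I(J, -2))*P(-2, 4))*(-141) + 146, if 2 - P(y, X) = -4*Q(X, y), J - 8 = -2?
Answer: -3867484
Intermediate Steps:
J = 6 (J = 8 - 2 = 6)
P(y, X) = 2 + 4*y + 8*X (P(y, X) = 2 - (-4)*(y + 2*X) = 2 - (-8*X - 4*y) = 2 + (4*y + 8*X) = 2 + 4*y + 8*X)
I(u, w) = 175*u (I(u, w) = 7*((-5*(-5))*u) = 7*(25*u) = 175*u)
((5 + I(J, -2))*P(-2, 4))*(-141) + 146 = ((5 + 175*6)*(2 + 4*(-2) + 8*4))*(-141) + 146 = ((5 + 1050)*(2 - 8 + 32))*(-141) + 146 = (1055*26)*(-141) + 146 = 27430*(-141) + 146 = -3867630 + 146 = -3867484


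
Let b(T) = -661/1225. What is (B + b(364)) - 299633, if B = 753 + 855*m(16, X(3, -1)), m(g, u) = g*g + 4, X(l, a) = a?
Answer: -93811161/1225 ≈ -76581.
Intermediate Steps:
m(g, u) = 4 + g**2 (m(g, u) = g**2 + 4 = 4 + g**2)
b(T) = -661/1225 (b(T) = -661*1/1225 = -661/1225)
B = 223053 (B = 753 + 855*(4 + 16**2) = 753 + 855*(4 + 256) = 753 + 855*260 = 753 + 222300 = 223053)
(B + b(364)) - 299633 = (223053 - 661/1225) - 299633 = 273239264/1225 - 299633 = -93811161/1225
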